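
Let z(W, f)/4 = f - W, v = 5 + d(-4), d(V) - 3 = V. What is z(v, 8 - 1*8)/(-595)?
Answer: 16/595 ≈ 0.026891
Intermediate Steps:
d(V) = 3 + V
v = 4 (v = 5 + (3 - 4) = 5 - 1 = 4)
z(W, f) = -4*W + 4*f (z(W, f) = 4*(f - W) = -4*W + 4*f)
z(v, 8 - 1*8)/(-595) = (-4*4 + 4*(8 - 1*8))/(-595) = (-16 + 4*(8 - 8))*(-1/595) = (-16 + 4*0)*(-1/595) = (-16 + 0)*(-1/595) = -16*(-1/595) = 16/595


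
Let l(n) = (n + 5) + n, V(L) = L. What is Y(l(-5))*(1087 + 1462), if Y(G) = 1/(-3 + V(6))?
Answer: 2549/3 ≈ 849.67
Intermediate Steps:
l(n) = 5 + 2*n (l(n) = (5 + n) + n = 5 + 2*n)
Y(G) = ⅓ (Y(G) = 1/(-3 + 6) = 1/3 = ⅓)
Y(l(-5))*(1087 + 1462) = (1087 + 1462)/3 = (⅓)*2549 = 2549/3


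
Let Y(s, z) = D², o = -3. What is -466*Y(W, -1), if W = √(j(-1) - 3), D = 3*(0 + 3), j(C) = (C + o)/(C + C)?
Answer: -37746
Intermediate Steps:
j(C) = (-3 + C)/(2*C) (j(C) = (C - 3)/(C + C) = (-3 + C)/((2*C)) = (-3 + C)*(1/(2*C)) = (-3 + C)/(2*C))
D = 9 (D = 3*3 = 9)
W = I (W = √((½)*(-3 - 1)/(-1) - 3) = √((½)*(-1)*(-4) - 3) = √(2 - 3) = √(-1) = I ≈ 1.0*I)
Y(s, z) = 81 (Y(s, z) = 9² = 81)
-466*Y(W, -1) = -466*81 = -37746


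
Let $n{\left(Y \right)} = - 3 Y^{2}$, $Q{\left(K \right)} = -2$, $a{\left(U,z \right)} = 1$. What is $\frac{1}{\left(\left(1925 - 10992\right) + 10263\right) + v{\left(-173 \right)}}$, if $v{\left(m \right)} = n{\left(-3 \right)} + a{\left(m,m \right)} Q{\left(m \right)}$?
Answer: $\frac{1}{1167} \approx 0.0008569$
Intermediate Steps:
$v{\left(m \right)} = -29$ ($v{\left(m \right)} = - 3 \left(-3\right)^{2} + 1 \left(-2\right) = \left(-3\right) 9 - 2 = -27 - 2 = -29$)
$\frac{1}{\left(\left(1925 - 10992\right) + 10263\right) + v{\left(-173 \right)}} = \frac{1}{\left(\left(1925 - 10992\right) + 10263\right) - 29} = \frac{1}{\left(-9067 + 10263\right) - 29} = \frac{1}{1196 - 29} = \frac{1}{1167}$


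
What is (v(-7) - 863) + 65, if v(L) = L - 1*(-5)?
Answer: -800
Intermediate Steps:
v(L) = 5 + L (v(L) = L + 5 = 5 + L)
(v(-7) - 863) + 65 = ((5 - 7) - 863) + 65 = (-2 - 863) + 65 = -865 + 65 = -800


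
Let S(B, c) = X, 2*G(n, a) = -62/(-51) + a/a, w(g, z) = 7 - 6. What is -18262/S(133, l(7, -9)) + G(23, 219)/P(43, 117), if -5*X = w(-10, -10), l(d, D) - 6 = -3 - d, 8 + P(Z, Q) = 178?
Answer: 1583315513/17340 ≈ 91310.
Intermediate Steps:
P(Z, Q) = 170 (P(Z, Q) = -8 + 178 = 170)
w(g, z) = 1
G(n, a) = 113/102 (G(n, a) = (-62/(-51) + a/a)/2 = (-62*(-1/51) + 1)/2 = (62/51 + 1)/2 = (½)*(113/51) = 113/102)
l(d, D) = 3 - d (l(d, D) = 6 + (-3 - d) = 3 - d)
X = -⅕ (X = -⅕*1 = -⅕ ≈ -0.20000)
S(B, c) = -⅕
-18262/S(133, l(7, -9)) + G(23, 219)/P(43, 117) = -18262/(-⅕) + (113/102)/170 = -18262*(-5) + (113/102)*(1/170) = 91310 + 113/17340 = 1583315513/17340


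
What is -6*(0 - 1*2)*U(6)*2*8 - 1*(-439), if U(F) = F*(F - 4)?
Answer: 2743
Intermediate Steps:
U(F) = F*(-4 + F)
-6*(0 - 1*2)*U(6)*2*8 - 1*(-439) = -6*(0 - 1*2)*(6*(-4 + 6))*2*8 - 1*(-439) = -6*(0 - 2)*(6*2)*2*8 + 439 = -6*(-2*12)*2*8 + 439 = -(-144)*2*8 + 439 = -6*(-48)*8 + 439 = 288*8 + 439 = 2304 + 439 = 2743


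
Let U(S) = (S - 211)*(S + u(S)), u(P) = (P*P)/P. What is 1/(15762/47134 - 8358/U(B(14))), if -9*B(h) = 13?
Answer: -585781352/7781515797 ≈ -0.075279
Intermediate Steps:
B(h) = -13/9 (B(h) = -⅑*13 = -13/9)
u(P) = P (u(P) = P²/P = P)
U(S) = 2*S*(-211 + S) (U(S) = (S - 211)*(S + S) = (-211 + S)*(2*S) = 2*S*(-211 + S))
1/(15762/47134 - 8358/U(B(14))) = 1/(15762/47134 - 8358*(-9/(26*(-211 - 13/9)))) = 1/(15762*(1/47134) - 8358/(2*(-13/9)*(-1912/9))) = 1/(7881/23567 - 8358/49712/81) = 1/(7881/23567 - 8358*81/49712) = 1/(7881/23567 - 338499/24856) = 1/(-7781515797/585781352) = -585781352/7781515797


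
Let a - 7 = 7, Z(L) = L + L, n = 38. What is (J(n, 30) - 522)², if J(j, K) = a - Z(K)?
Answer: 322624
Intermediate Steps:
Z(L) = 2*L
a = 14 (a = 7 + 7 = 14)
J(j, K) = 14 - 2*K
(J(n, 30) - 522)² = ((14 - 2*30) - 522)² = ((14 - 60) - 522)² = (-46 - 522)² = (-568)² = 322624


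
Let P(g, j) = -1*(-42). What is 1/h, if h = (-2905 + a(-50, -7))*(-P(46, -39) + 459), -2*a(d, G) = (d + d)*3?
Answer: -1/1148835 ≈ -8.7045e-7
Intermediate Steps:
P(g, j) = 42
a(d, G) = -3*d (a(d, G) = -(d + d)*3/2 = -2*d*3/2 = -3*d)
h = -1148835 (h = (-2905 - 3*(-50))*(-1*42 + 459) = (-2905 + 150)*(-42 + 459) = -2755*417 = -1148835)
1/h = 1/(-1148835) = -1/1148835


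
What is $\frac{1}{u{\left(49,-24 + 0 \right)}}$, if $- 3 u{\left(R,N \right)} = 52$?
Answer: $- \frac{3}{52} \approx -0.057692$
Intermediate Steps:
$u{\left(R,N \right)} = - \frac{52}{3}$ ($u{\left(R,N \right)} = \left(- \frac{1}{3}\right) 52 = - \frac{52}{3}$)
$\frac{1}{u{\left(49,-24 + 0 \right)}} = \frac{1}{- \frac{52}{3}} = - \frac{3}{52}$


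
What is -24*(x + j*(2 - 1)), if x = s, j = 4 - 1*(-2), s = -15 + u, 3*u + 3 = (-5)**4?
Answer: -4760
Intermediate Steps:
u = 622/3 (u = -1 + (1/3)*(-5)**4 = -1 + (1/3)*625 = -1 + 625/3 = 622/3 ≈ 207.33)
s = 577/3 (s = -15 + 622/3 = 577/3 ≈ 192.33)
j = 6 (j = 4 + 2 = 6)
x = 577/3 ≈ 192.33
-24*(x + j*(2 - 1)) = -24*(577/3 + 6*(2 - 1)) = -24*(577/3 + 6*1) = -24*(577/3 + 6) = -24*595/3 = -4760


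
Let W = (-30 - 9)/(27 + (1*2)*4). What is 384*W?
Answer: -14976/35 ≈ -427.89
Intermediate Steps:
W = -39/35 (W = -39/(27 + 2*4) = -39/(27 + 8) = -39/35 ≈ -1.1143)
384*W = 384*(-39/35) = -14976/35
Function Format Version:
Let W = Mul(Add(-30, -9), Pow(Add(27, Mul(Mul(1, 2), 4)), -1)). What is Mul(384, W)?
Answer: Rational(-14976, 35) ≈ -427.89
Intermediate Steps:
W = Rational(-39, 35) (W = Mul(-39, Pow(Add(27, Mul(2, 4)), -1)) = Mul(-39, Pow(Add(27, 8), -1)) = Mul(-39, Pow(35, -1)) = Mul(-39, Rational(1, 35)) = Rational(-39, 35) ≈ -1.1143)
Mul(384, W) = Mul(384, Rational(-39, 35)) = Rational(-14976, 35)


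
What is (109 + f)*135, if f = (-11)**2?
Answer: 31050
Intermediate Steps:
f = 121
(109 + f)*135 = (109 + 121)*135 = 230*135 = 31050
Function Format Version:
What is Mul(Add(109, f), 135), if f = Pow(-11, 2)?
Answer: 31050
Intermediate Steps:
f = 121
Mul(Add(109, f), 135) = Mul(Add(109, 121), 135) = Mul(230, 135) = 31050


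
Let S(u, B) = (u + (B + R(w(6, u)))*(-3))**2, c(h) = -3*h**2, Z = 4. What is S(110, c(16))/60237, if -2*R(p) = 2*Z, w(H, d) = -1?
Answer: 5885476/60237 ≈ 97.705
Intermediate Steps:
R(p) = -4
S(u, B) = (12 + u - 3*B)**2 (S(u, B) = (u + (B - 4)*(-3))**2 = (u + (-4 + B)*(-3))**2 = (u + (12 - 3*B))**2 = (12 + u - 3*B)**2)
S(110, c(16))/60237 = (12 + 110 - (-9)*16**2)**2/60237 = (12 + 110 - (-9)*256)**2*(1/60237) = (12 + 110 - 3*(-768))**2*(1/60237) = (12 + 110 + 2304)**2*(1/60237) = 2426**2*(1/60237) = 5885476*(1/60237) = 5885476/60237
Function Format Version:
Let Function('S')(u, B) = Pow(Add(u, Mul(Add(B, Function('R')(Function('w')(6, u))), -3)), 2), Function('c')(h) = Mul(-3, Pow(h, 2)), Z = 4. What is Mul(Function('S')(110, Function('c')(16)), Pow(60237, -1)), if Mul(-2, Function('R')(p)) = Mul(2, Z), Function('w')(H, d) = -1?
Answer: Rational(5885476, 60237) ≈ 97.705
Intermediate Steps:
Function('R')(p) = -4 (Function('R')(p) = Mul(Rational(-1, 2), Mul(2, 4)) = Mul(Rational(-1, 2), 8) = -4)
Function('S')(u, B) = Pow(Add(12, u, Mul(-3, B)), 2) (Function('S')(u, B) = Pow(Add(u, Mul(Add(B, -4), -3)), 2) = Pow(Add(u, Mul(Add(-4, B), -3)), 2) = Pow(Add(u, Add(12, Mul(-3, B))), 2) = Pow(Add(12, u, Mul(-3, B)), 2))
Mul(Function('S')(110, Function('c')(16)), Pow(60237, -1)) = Mul(Pow(Add(12, 110, Mul(-3, Mul(-3, Pow(16, 2)))), 2), Pow(60237, -1)) = Mul(Pow(Add(12, 110, Mul(-3, Mul(-3, 256))), 2), Rational(1, 60237)) = Mul(Pow(Add(12, 110, Mul(-3, -768)), 2), Rational(1, 60237)) = Mul(Pow(Add(12, 110, 2304), 2), Rational(1, 60237)) = Mul(Pow(2426, 2), Rational(1, 60237)) = Mul(5885476, Rational(1, 60237)) = Rational(5885476, 60237)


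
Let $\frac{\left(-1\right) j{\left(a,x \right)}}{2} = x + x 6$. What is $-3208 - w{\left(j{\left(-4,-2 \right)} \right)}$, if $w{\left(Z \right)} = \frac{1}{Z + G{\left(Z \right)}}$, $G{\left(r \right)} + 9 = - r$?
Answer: $- \frac{28871}{9} \approx -3207.9$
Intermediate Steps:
$G{\left(r \right)} = -9 - r$
$j{\left(a,x \right)} = - 14 x$ ($j{\left(a,x \right)} = - 2 \left(x + x 6\right) = - 2 \left(x + 6 x\right) = - 2 \cdot 7 x = - 14 x$)
$w{\left(Z \right)} = - \frac{1}{9}$ ($w{\left(Z \right)} = \frac{1}{Z - \left(9 + Z\right)} = \frac{1}{-9} = - \frac{1}{9}$)
$-3208 - w{\left(j{\left(-4,-2 \right)} \right)} = -3208 - - \frac{1}{9} = -3208 + \frac{1}{9} = - \frac{28871}{9}$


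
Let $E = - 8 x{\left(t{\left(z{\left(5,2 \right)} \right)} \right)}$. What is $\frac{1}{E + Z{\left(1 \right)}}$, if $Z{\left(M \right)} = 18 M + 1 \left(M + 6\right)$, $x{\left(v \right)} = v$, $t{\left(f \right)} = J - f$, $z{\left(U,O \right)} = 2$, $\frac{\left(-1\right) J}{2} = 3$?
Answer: $\frac{1}{89} \approx 0.011236$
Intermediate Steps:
$J = -6$ ($J = \left(-2\right) 3 = -6$)
$t{\left(f \right)} = -6 - f$
$Z{\left(M \right)} = 6 + 19 M$ ($Z{\left(M \right)} = 18 M + 1 \left(6 + M\right) = 18 M + \left(6 + M\right) = 6 + 19 M$)
$E = 64$ ($E = - 8 \left(-6 - 2\right) = \left(-8\right) \left(-8\right) = 64$)
$\frac{1}{E + Z{\left(1 \right)}} = \frac{1}{64 + \left(6 + 19 \cdot 1\right)} = \frac{1}{64 + \left(6 + 19\right)} = \frac{1}{64 + 25} = \frac{1}{89}$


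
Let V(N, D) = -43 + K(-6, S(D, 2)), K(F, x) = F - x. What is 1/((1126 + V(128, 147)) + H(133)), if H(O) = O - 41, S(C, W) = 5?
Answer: 1/1164 ≈ 0.00085911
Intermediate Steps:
H(O) = -41 + O
V(N, D) = -54 (V(N, D) = -43 + (-6 - 1*5) = -43 + (-6 - 5) = -43 - 11 = -54)
1/((1126 + V(128, 147)) + H(133)) = 1/((1126 - 54) + (-41 + 133)) = 1/(1072 + 92) = 1/1164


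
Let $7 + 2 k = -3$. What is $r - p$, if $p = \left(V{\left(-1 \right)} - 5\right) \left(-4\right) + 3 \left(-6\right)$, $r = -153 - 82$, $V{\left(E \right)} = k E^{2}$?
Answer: $-257$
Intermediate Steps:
$k = -5$ ($k = - \frac{7}{2} + \frac{1}{2} \left(-3\right) = - \frac{7}{2} - \frac{3}{2} = -5$)
$V{\left(E \right)} = - 5 E^{2}$
$r = -235$ ($r = -153 - 82 = -235$)
$p = 22$ ($p = \left(- 5 \left(-1\right)^{2} - 5\right) \left(-4\right) + 3 \left(-6\right) = \left(\left(-5\right) 1 - 5\right) \left(-4\right) - 18 = \left(-5 - 5\right) \left(-4\right) - 18 = \left(-10\right) \left(-4\right) - 18 = 40 - 18 = 22$)
$r - p = -235 - 22 = -257$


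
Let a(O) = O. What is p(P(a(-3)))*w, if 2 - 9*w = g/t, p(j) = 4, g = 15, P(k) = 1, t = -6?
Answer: 2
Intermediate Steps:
w = 1/2 (w = 2/9 - 5/(3*(-6)) = 2/9 - 5*(-1)/(3*6) = 2/9 - 1/9*(-5/2) = 2/9 + 5/18 = 1/2 ≈ 0.50000)
p(P(a(-3)))*w = 4*(1/2) = 2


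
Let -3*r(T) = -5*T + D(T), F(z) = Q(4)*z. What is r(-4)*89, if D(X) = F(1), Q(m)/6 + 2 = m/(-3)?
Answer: 0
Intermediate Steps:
Q(m) = -12 - 2*m (Q(m) = -12 + 6*(m/(-3)) = -12 + 6*(m*(-⅓)) = -12 + 6*(-m/3) = -12 - 2*m)
F(z) = -20*z (F(z) = (-12 - 2*4)*z = (-12 - 8)*z = -20*z)
D(X) = -20 (D(X) = -20*1 = -20)
r(T) = 20/3 + 5*T/3 (r(T) = -(-5*T - 20)/3 = -(-20 - 5*T)/3 = 20/3 + 5*T/3)
r(-4)*89 = (20/3 + (5/3)*(-4))*89 = (20/3 - 20/3)*89 = 0*89 = 0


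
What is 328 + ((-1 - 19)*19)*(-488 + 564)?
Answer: -28552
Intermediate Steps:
328 + ((-1 - 19)*19)*(-488 + 564) = 328 - 20*19*76 = 328 - 380*76 = 328 - 28880 = -28552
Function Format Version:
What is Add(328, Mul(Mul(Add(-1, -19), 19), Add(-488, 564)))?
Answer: -28552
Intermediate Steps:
Add(328, Mul(Mul(Add(-1, -19), 19), Add(-488, 564))) = Add(328, Mul(Mul(-20, 19), 76)) = Add(328, Mul(-380, 76)) = Add(328, -28880) = -28552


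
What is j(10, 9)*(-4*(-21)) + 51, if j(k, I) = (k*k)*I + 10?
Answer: 76491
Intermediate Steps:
j(k, I) = 10 + I*k**2 (j(k, I) = k**2*I + 10 = I*k**2 + 10 = 10 + I*k**2)
j(10, 9)*(-4*(-21)) + 51 = (10 + 9*10**2)*(-4*(-21)) + 51 = (10 + 9*100)*84 + 51 = (10 + 900)*84 + 51 = 910*84 + 51 = 76440 + 51 = 76491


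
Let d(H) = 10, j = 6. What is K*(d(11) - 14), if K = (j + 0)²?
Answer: -144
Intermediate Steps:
K = 36 (K = (6 + 0)² = 6² = 36)
K*(d(11) - 14) = 36*(10 - 14) = 36*(-4) = -144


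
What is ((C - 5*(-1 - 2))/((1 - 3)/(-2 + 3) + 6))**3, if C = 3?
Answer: 729/8 ≈ 91.125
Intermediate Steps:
((C - 5*(-1 - 2))/((1 - 3)/(-2 + 3) + 6))**3 = ((3 - 5*(-1 - 2))/((1 - 3)/(-2 + 3) + 6))**3 = ((3 - 5*(-3))/(-2/1 + 6))**3 = ((3 + 15)/(-2*1 + 6))**3 = (18/(-2 + 6))**3 = (18/4)**3 = (18*(1/4))**3 = (9/2)**3 = 729/8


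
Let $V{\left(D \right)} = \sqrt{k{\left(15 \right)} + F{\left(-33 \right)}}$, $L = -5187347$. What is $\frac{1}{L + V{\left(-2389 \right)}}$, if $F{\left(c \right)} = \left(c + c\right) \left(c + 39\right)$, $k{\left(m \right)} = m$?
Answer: $- \frac{5187347}{26908568898790} - \frac{i \sqrt{381}}{26908568898790} \approx -1.9278 \cdot 10^{-7} - 7.2539 \cdot 10^{-13} i$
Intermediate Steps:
$F{\left(c \right)} = 2 c \left(39 + c\right)$
$V{\left(D \right)} = i \sqrt{381}$ ($V{\left(D \right)} = \sqrt{15 + 2 \left(-33\right) \left(39 - 33\right)} = \sqrt{15 + 2 \left(-33\right) 6} = \sqrt{15 - 396} = \sqrt{-381} = i \sqrt{381}$)
$\frac{1}{L + V{\left(-2389 \right)}} = \frac{1}{-5187347 + i \sqrt{381}}$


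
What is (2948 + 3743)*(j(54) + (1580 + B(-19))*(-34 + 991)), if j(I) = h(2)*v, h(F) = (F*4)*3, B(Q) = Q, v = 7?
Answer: 9996655095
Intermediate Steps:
h(F) = 12*F (h(F) = (4*F)*3 = 12*F)
j(I) = 168 (j(I) = (12*2)*7 = 24*7 = 168)
(2948 + 3743)*(j(54) + (1580 + B(-19))*(-34 + 991)) = (2948 + 3743)*(168 + (1580 - 19)*(-34 + 991)) = 6691*(168 + 1561*957) = 6691*(168 + 1493877) = 6691*1494045 = 9996655095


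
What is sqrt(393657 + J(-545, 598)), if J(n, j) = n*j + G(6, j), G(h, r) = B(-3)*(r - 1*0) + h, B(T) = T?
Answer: sqrt(65959) ≈ 256.82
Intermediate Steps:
G(h, r) = h - 3*r (G(h, r) = -3*(r - 1*0) + h = -3*(r + 0) + h = -3*r + h = h - 3*r)
J(n, j) = 6 - 3*j + j*n (J(n, j) = n*j + (6 - 3*j) = j*n + (6 - 3*j) = 6 - 3*j + j*n)
sqrt(393657 + J(-545, 598)) = sqrt(393657 + (6 - 3*598 + 598*(-545))) = sqrt(393657 + (6 - 1794 - 325910)) = sqrt(393657 - 327698) = sqrt(65959)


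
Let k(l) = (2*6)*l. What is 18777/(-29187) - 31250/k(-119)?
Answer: 49182233/2315502 ≈ 21.240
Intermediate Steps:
k(l) = 12*l
18777/(-29187) - 31250/k(-119) = 18777/(-29187) - 31250/(12*(-119)) = 18777*(-1/29187) - 31250/(-1428) = -6259/9729 - 31250*(-1/1428) = -6259/9729 + 15625/714 = 49182233/2315502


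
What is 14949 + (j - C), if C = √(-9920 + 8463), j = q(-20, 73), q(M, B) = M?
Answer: 14929 - I*√1457 ≈ 14929.0 - 38.171*I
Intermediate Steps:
j = -20
C = I*√1457 (C = √(-1457) = I*√1457 ≈ 38.171*I)
14949 + (j - C) = 14949 + (-20 - I*√1457) = 14929 - I*√1457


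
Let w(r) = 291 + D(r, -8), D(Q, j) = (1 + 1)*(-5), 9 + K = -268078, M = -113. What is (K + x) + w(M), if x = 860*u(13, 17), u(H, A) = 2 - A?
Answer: -280706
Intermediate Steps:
x = -12900 (x = 860*(2 - 1*17) = 860*(2 - 17) = 860*(-15) = -12900)
K = -268087 (K = -9 - 268078 = -268087)
D(Q, j) = -10 (D(Q, j) = 2*(-5) = -10)
w(r) = 281 (w(r) = 291 - 10 = 281)
(K + x) + w(M) = (-268087 - 12900) + 281 = -280987 + 281 = -280706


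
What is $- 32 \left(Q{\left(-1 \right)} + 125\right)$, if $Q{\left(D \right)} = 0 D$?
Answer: $-4000$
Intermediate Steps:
$Q{\left(D \right)} = 0$
$- 32 \left(Q{\left(-1 \right)} + 125\right) = - 32 \left(0 + 125\right) = \left(-32\right) 125 = -4000$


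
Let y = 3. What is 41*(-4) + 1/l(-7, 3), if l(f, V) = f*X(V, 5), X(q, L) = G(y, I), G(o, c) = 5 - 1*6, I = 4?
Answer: -1147/7 ≈ -163.86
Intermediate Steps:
G(o, c) = -1 (G(o, c) = 5 - 6 = -1)
X(q, L) = -1
l(f, V) = -f (l(f, V) = f*(-1) = -f)
41*(-4) + 1/l(-7, 3) = 41*(-4) + 1/(-1*(-7)) = -164 + 1/7 = -164 + ⅐ = -1147/7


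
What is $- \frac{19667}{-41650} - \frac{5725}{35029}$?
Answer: $\frac{450469093}{1458957850} \approx 0.30876$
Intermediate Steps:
$- \frac{19667}{-41650} - \frac{5725}{35029} = \left(-19667\right) \left(- \frac{1}{41650}\right) - \frac{5725}{35029} = \frac{19667}{41650} - \frac{5725}{35029} = \frac{450469093}{1458957850}$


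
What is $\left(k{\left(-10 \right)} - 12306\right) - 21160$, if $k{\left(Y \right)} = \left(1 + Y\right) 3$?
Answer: $-33493$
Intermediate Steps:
$k{\left(Y \right)} = 3 + 3 Y$
$\left(k{\left(-10 \right)} - 12306\right) - 21160 = \left(\left(3 + 3 \left(-10\right)\right) - 12306\right) - 21160 = \left(\left(3 - 30\right) - 12306\right) - 21160 = \left(-27 - 12306\right) - 21160 = -12333 - 21160 = -33493$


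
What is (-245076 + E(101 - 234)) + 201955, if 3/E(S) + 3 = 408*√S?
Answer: -106076323250/2459969 - 136*I*√133/2459969 ≈ -43121.0 - 0.00063758*I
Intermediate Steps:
E(S) = 3/(-3 + 408*√S)
(-245076 + E(101 - 234)) + 201955 = (-245076 + 1/(-1 + 136*√(101 - 234))) + 201955 = (-245076 + 1/(-1 + 136*√(-133))) + 201955 = (-245076 + 1/(-1 + 136*(I*√133))) + 201955 = (-245076 + 1/(-1 + 136*I*√133)) + 201955 = -43121 + 1/(-1 + 136*I*√133)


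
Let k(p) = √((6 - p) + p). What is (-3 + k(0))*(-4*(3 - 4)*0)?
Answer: 0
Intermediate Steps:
k(p) = √6
(-3 + k(0))*(-4*(3 - 4)*0) = (-3 + √6)*(-4*(3 - 4)*0) = (-3 + √6)*(-4*(-1)*0) = (-3 + √6)*(4*0) = (-3 + √6)*0 = 0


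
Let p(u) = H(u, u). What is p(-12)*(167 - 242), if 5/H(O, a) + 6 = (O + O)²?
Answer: -25/38 ≈ -0.65790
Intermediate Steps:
H(O, a) = 5/(-6 + 4*O²) (H(O, a) = 5/(-6 + (O + O)²) = 5/(-6 + (2*O)²) = 5/(-6 + 4*O²))
p(u) = 5/(2*(-3 + 2*u²))
p(-12)*(167 - 242) = (5/(2*(-3 + 2*(-12)²)))*(167 - 242) = (5/(2*(-3 + 2*144)))*(-75) = (5/(2*(-3 + 288)))*(-75) = ((5/2)/285)*(-75) = ((5/2)*(1/285))*(-75) = (1/114)*(-75) = -25/38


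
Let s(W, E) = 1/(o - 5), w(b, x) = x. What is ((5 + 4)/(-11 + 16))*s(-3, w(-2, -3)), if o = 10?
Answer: 9/25 ≈ 0.36000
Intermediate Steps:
s(W, E) = 1/5 (s(W, E) = 1/(10 - 5) = 1/5)
((5 + 4)/(-11 + 16))*s(-3, w(-2, -3)) = ((5 + 4)/(-11 + 16))*(1/5) = (9/5)*(1/5) = 9/25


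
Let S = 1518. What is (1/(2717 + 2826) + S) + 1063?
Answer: 14306484/5543 ≈ 2581.0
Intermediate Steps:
(1/(2717 + 2826) + S) + 1063 = (1/(2717 + 2826) + 1518) + 1063 = (1/5543 + 1518) + 1063 = 8414275/5543 + 1063 = 14306484/5543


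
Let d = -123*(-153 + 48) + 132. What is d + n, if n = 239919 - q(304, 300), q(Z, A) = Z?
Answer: 252662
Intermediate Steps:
n = 239615 (n = 239919 - 1*304 = 239919 - 304 = 239615)
d = 13047 (d = -123*(-105) + 132 = 12915 + 132 = 13047)
d + n = 13047 + 239615 = 252662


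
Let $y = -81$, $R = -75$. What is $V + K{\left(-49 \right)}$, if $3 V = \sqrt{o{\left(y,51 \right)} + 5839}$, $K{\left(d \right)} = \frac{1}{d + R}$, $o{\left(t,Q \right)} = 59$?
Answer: $- \frac{1}{124} + \frac{\sqrt{5898}}{3} \approx 25.591$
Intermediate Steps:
$K{\left(d \right)} = \frac{1}{-75 + d}$ ($K{\left(d \right)} = \frac{1}{d - 75} = \frac{1}{-75 + d}$)
$V = \frac{\sqrt{5898}}{3}$ ($V = \frac{\sqrt{59 + 5839}}{3} = \frac{\sqrt{5898}}{3} \approx 25.599$)
$V + K{\left(-49 \right)} = \frac{\sqrt{5898}}{3} + \frac{1}{-75 - 49} = \frac{\sqrt{5898}}{3} + \frac{1}{-124} = \frac{\sqrt{5898}}{3} - \frac{1}{124} = - \frac{1}{124} + \frac{\sqrt{5898}}{3}$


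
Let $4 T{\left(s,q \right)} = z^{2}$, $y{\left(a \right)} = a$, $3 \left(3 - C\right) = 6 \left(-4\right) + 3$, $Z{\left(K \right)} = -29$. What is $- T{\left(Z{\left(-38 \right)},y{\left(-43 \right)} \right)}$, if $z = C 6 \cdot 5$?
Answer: $-22500$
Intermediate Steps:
$C = 10$ ($C = 3 - \frac{6 \left(-4\right) + 3}{3} = 3 - \frac{-24 + 3}{3} = 3 - -7 = 3 + 7 = 10$)
$z = 300$ ($z = 10 \cdot 6 \cdot 5 = 60 \cdot 5 = 300$)
$T{\left(s,q \right)} = 22500$ ($T{\left(s,q \right)} = \frac{300^{2}}{4} = \frac{1}{4} \cdot 90000 = 22500$)
$- T{\left(Z{\left(-38 \right)},y{\left(-43 \right)} \right)} = \left(-1\right) 22500 = -22500$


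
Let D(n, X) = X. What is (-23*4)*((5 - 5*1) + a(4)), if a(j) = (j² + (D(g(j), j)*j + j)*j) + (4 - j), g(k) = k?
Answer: -8832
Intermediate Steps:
a(j) = 4 + j² - j + j*(j + j²) (a(j) = (j² + (j*j + j)*j) + (4 - j) = (j² + (j² + j)*j) + (4 - j) = (j² + (j + j²)*j) + (4 - j) = (j² + j*(j + j²)) + (4 - j) = 4 + j² - j + j*(j + j²))
(-23*4)*((5 - 5*1) + a(4)) = (-23*4)*((5 - 5*1) + (4 + 4³ - 1*4 + 2*4²)) = -92*((5 - 5) + (4 + 64 - 4 + 2*16)) = -92*(0 + (4 + 64 - 4 + 32)) = -92*(0 + 96) = -92*96 = -8832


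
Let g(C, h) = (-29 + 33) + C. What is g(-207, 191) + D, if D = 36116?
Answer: 35913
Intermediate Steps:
g(C, h) = 4 + C
g(-207, 191) + D = (4 - 207) + 36116 = -203 + 36116 = 35913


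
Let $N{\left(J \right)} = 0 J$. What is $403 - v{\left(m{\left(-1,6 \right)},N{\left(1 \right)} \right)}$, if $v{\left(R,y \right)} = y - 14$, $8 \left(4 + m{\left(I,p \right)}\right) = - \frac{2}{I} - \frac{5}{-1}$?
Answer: $417$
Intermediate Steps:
$N{\left(J \right)} = 0$
$m{\left(I,p \right)} = - \frac{27}{8} - \frac{1}{4 I}$ ($m{\left(I,p \right)} = -4 + \frac{- \frac{2}{I} - \frac{5}{-1}}{8} = -4 + \frac{- \frac{2}{I} - -5}{8} = -4 + \frac{- \frac{2}{I} + 5}{8} = -4 + \frac{5 - \frac{2}{I}}{8} = -4 + \left(\frac{5}{8} - \frac{1}{4 I}\right) = - \frac{27}{8} - \frac{1}{4 I}$)
$v{\left(R,y \right)} = -14 + y$
$403 - v{\left(m{\left(-1,6 \right)},N{\left(1 \right)} \right)} = 403 - \left(-14 + 0\right) = 403 - -14 = 403 + 14 = 417$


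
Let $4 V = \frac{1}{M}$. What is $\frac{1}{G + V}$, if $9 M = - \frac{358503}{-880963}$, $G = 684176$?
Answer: $\frac{478004}{327041507593} \approx 1.4616 \cdot 10^{-6}$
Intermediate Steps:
$M = \frac{119501}{2642889}$ ($M = \frac{\left(-358503\right) \frac{1}{-880963}}{9} = \frac{\left(-358503\right) \left(- \frac{1}{880963}\right)}{9} = \frac{1}{9} \cdot \frac{358503}{880963} = \frac{119501}{2642889} \approx 0.045216$)
$V = \frac{2642889}{478004}$ ($V = \frac{1}{4 \cdot \frac{119501}{2642889}} = \frac{1}{4} \cdot \frac{2642889}{119501} = \frac{2642889}{478004} \approx 5.529$)
$\frac{1}{G + V} = \frac{1}{684176 + \frac{2642889}{478004}} = \frac{1}{\frac{327041507593}{478004}} = \frac{478004}{327041507593}$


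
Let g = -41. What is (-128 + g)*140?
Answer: -23660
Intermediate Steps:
(-128 + g)*140 = (-128 - 41)*140 = -169*140 = -23660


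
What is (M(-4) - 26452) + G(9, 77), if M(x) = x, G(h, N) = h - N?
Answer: -26524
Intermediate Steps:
(M(-4) - 26452) + G(9, 77) = (-4 - 26452) + (9 - 1*77) = -26456 + (9 - 77) = -26456 - 68 = -26524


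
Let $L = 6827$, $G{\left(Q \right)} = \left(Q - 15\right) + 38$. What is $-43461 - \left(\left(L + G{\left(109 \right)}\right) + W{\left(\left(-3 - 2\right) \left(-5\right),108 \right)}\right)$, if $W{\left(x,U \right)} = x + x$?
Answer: $-50470$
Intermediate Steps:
$G{\left(Q \right)} = 23 + Q$ ($G{\left(Q \right)} = \left(-15 + Q\right) + 38 = 23 + Q$)
$W{\left(x,U \right)} = 2 x$
$-43461 - \left(\left(L + G{\left(109 \right)}\right) + W{\left(\left(-3 - 2\right) \left(-5\right),108 \right)}\right) = -43461 - \left(\left(6827 + \left(23 + 109\right)\right) + 2 \left(-3 - 2\right) \left(-5\right)\right) = -43461 - \left(\left(6827 + 132\right) + 2 \left(\left(-5\right) \left(-5\right)\right)\right) = -43461 - \left(6959 + 2 \cdot 25\right) = -43461 - \left(6959 + 50\right) = -43461 - 7009 = -50470$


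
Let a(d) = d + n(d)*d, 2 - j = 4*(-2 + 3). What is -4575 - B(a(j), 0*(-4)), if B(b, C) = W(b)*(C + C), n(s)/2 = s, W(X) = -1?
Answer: -4575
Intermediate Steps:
n(s) = 2*s
j = -2 (j = 2 - 4*(-2 + 3) = 2 - 4 = -2)
a(d) = d + 2*d² (a(d) = d + (2*d)*d = d + 2*d²)
B(b, C) = -2*C (B(b, C) = -(C + C) = -2*C)
-4575 - B(a(j), 0*(-4)) = -4575 - (-2)*0*(-4) = -4575 - (-2)*0 = -4575 - 1*0 = -4575 + 0 = -4575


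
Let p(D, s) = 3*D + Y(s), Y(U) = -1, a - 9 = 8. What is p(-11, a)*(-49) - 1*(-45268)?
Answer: 46934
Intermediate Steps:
a = 17 (a = 9 + 8 = 17)
p(D, s) = -1 + 3*D (p(D, s) = 3*D - 1 = -1 + 3*D)
p(-11, a)*(-49) - 1*(-45268) = (-1 + 3*(-11))*(-49) - 1*(-45268) = (-1 - 33)*(-49) + 45268 = -34*(-49) + 45268 = 1666 + 45268 = 46934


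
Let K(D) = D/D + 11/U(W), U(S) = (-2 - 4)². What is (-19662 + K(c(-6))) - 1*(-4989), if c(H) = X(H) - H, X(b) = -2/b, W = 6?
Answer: -528181/36 ≈ -14672.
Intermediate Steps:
U(S) = 36 (U(S) = (-6)² = 36)
c(H) = -H - 2/H (c(H) = -2/H - H = -H - 2/H)
K(D) = 47/36 (K(D) = D/D + 11/36 = 1 + 11*(1/36) = 1 + 11/36 = 47/36)
(-19662 + K(c(-6))) - 1*(-4989) = (-19662 + 47/36) - 1*(-4989) = -707785/36 + 4989 = -528181/36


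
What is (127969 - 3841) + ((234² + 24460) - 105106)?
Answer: 98238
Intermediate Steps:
(127969 - 3841) + ((234² + 24460) - 105106) = 124128 + ((54756 + 24460) - 105106) = 124128 + (79216 - 105106) = 124128 - 25890 = 98238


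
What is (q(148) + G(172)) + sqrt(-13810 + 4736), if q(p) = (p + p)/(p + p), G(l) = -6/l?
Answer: 83/86 + I*sqrt(9074) ≈ 0.96512 + 95.258*I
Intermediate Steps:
G(l) = -6/l
q(p) = 1 (q(p) = (2*p)/((2*p)) = (2*p)*(1/(2*p)) = 1)
(q(148) + G(172)) + sqrt(-13810 + 4736) = (1 - 6/172) + sqrt(-13810 + 4736) = (1 - 6*1/172) + sqrt(-9074) = (1 - 3/86) + I*sqrt(9074) = 83/86 + I*sqrt(9074)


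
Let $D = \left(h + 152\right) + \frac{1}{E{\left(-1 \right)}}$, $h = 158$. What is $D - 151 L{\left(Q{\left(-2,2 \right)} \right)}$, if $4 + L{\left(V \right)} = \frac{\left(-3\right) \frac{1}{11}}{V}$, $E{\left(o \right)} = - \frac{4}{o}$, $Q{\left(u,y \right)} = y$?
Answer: $\frac{41133}{44} \approx 934.84$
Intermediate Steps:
$L{\left(V \right)} = -4 - \frac{3}{11 V}$ ($L{\left(V \right)} = -4 + \frac{\left(-3\right) \frac{1}{11}}{V} = -4 - \frac{3}{11 V}$)
$D = \frac{1241}{4}$ ($D = \left(158 + 152\right) + \frac{1}{\left(-4\right) \frac{1}{-1}} = 310 + \frac{1}{\left(-4\right) \left(-1\right)} = 310 + \frac{1}{4} = \frac{1241}{4} \approx 310.25$)
$D - 151 L{\left(Q{\left(-2,2 \right)} \right)} = \frac{1241}{4} - 151 \left(-4 - \frac{3}{11 \cdot 2}\right) = \frac{1241}{4} - 151 \left(-4 - \frac{3}{22}\right) = \frac{1241}{4} - - \frac{13741}{22} = \frac{1241}{4} + \frac{13741}{22} = \frac{41133}{44}$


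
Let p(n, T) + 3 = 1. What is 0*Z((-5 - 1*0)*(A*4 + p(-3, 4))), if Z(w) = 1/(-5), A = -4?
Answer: 0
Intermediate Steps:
p(n, T) = -2 (p(n, T) = -3 + 1 = -2)
Z(w) = -⅕
0*Z((-5 - 1*0)*(A*4 + p(-3, 4))) = 0*(-⅕) = 0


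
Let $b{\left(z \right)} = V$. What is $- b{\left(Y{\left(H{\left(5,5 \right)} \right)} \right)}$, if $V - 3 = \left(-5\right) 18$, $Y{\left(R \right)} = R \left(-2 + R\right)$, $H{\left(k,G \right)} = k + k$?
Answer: $87$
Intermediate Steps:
$H{\left(k,G \right)} = 2 k$
$V = -87$ ($V = 3 - 90 = -87$)
$b{\left(z \right)} = -87$
$- b{\left(Y{\left(H{\left(5,5 \right)} \right)} \right)} = \left(-1\right) \left(-87\right) = 87$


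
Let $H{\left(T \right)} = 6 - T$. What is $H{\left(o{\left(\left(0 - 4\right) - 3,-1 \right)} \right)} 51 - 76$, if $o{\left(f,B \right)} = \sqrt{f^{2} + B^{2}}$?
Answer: $230 - 255 \sqrt{2} \approx -130.62$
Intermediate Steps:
$o{\left(f,B \right)} = \sqrt{B^{2} + f^{2}}$
$H{\left(o{\left(\left(0 - 4\right) - 3,-1 \right)} \right)} 51 - 76 = \left(6 - \sqrt{\left(-1\right)^{2} + \left(\left(0 - 4\right) - 3\right)^{2}}\right) 51 - 76 = \left(6 - \sqrt{1 + \left(-4 - 3\right)^{2}}\right) 51 - 76 = \left(6 - \sqrt{1 + \left(-7\right)^{2}}\right) 51 - 76 = \left(6 - \sqrt{1 + 49}\right) 51 - 76 = \left(6 - \sqrt{50}\right) 51 - 76 = \left(6 - 5 \sqrt{2}\right) 51 - 76 = \left(306 - 255 \sqrt{2}\right) - 76 = 230 - 255 \sqrt{2}$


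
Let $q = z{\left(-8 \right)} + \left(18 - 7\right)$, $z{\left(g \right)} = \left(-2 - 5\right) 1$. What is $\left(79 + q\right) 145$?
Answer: $12035$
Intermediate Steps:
$z{\left(g \right)} = -7$ ($z{\left(g \right)} = \left(-7\right) 1 = -7$)
$q = 4$ ($q = -7 + \left(18 - 7\right) = -7 + 11 = 4$)
$\left(79 + q\right) 145 = \left(79 + 4\right) 145 = 83 \cdot 145 = 12035$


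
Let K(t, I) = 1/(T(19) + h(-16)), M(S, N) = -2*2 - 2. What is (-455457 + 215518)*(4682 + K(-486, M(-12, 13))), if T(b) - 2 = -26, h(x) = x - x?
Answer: -26961225613/24 ≈ -1.1234e+9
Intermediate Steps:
h(x) = 0
T(b) = -24 (T(b) = 2 - 26 = -24)
M(S, N) = -6 (M(S, N) = -4 - 2 = -6)
K(t, I) = -1/24 (K(t, I) = 1/(-24 + 0) = 1/(-24) = -1/24)
(-455457 + 215518)*(4682 + K(-486, M(-12, 13))) = (-455457 + 215518)*(4682 - 1/24) = -239939*112367/24 = -26961225613/24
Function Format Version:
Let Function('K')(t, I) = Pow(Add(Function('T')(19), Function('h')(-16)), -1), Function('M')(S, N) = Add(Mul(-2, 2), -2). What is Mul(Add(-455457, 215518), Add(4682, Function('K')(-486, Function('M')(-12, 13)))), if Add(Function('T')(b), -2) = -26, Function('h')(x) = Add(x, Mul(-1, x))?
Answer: Rational(-26961225613, 24) ≈ -1.1234e+9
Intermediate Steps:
Function('h')(x) = 0
Function('T')(b) = -24 (Function('T')(b) = Add(2, -26) = -24)
Function('M')(S, N) = -6 (Function('M')(S, N) = Add(-4, -2) = -6)
Function('K')(t, I) = Rational(-1, 24) (Function('K')(t, I) = Pow(Add(-24, 0), -1) = Pow(-24, -1) = Rational(-1, 24))
Mul(Add(-455457, 215518), Add(4682, Function('K')(-486, Function('M')(-12, 13)))) = Mul(Add(-455457, 215518), Add(4682, Rational(-1, 24))) = Mul(-239939, Rational(112367, 24)) = Rational(-26961225613, 24)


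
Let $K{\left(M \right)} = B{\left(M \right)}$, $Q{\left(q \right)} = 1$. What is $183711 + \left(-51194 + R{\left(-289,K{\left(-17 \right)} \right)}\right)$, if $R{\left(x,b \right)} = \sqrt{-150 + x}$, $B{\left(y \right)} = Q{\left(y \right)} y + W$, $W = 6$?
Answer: $132517 + i \sqrt{439} \approx 1.3252 \cdot 10^{5} + 20.952 i$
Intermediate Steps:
$B{\left(y \right)} = 6 + y$ ($B{\left(y \right)} = 1 y + 6 = y + 6 = 6 + y$)
$K{\left(M \right)} = 6 + M$
$183711 + \left(-51194 + R{\left(-289,K{\left(-17 \right)} \right)}\right) = 183711 - \left(51194 - \sqrt{-150 - 289}\right) = 183711 - \left(51194 - \sqrt{-439}\right) = 183711 - \left(51194 - i \sqrt{439}\right) = 132517 + i \sqrt{439}$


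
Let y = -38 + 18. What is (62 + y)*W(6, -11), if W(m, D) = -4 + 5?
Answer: 42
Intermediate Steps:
W(m, D) = 1
y = -20
(62 + y)*W(6, -11) = (62 - 20)*1 = 42*1 = 42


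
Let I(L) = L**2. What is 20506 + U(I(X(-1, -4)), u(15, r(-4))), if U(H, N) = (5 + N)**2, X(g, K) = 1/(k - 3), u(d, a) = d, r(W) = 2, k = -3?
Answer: 20906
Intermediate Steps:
X(g, K) = -1/6 (X(g, K) = 1/(-3 - 3) = 1/(-6) = -1/6)
20506 + U(I(X(-1, -4)), u(15, r(-4))) = 20506 + (5 + 15)**2 = 20506 + 20**2 = 20506 + 400 = 20906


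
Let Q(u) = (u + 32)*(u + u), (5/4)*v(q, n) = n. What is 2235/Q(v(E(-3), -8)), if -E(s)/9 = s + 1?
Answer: -55875/8192 ≈ -6.8207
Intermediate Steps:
E(s) = -9 - 9*s (E(s) = -9*(s + 1) = -9*(1 + s) = -9 - 9*s)
v(q, n) = 4*n/5
Q(u) = 2*u*(32 + u) (Q(u) = (32 + u)*(2*u) = 2*u*(32 + u))
2235/Q(v(E(-3), -8)) = 2235/((2*((⅘)*(-8))*(32 + (⅘)*(-8)))) = 2235/((2*(-32/5)*(32 - 32/5))) = 2235/((2*(-32/5)*(128/5))) = 2235/(-8192/25) = 2235*(-25/8192) = -55875/8192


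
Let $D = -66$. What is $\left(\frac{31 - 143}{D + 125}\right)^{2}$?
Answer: $\frac{12544}{3481} \approx 3.6036$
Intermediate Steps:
$\left(\frac{31 - 143}{D + 125}\right)^{2} = \left(\frac{31 - 143}{-66 + 125}\right)^{2} = \left(- \frac{112}{59}\right)^{2} = \frac{12544}{3481}$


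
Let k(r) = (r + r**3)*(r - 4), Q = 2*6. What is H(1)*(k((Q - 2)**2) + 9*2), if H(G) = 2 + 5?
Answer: 672067326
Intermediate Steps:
Q = 12
H(G) = 7
k(r) = (-4 + r)*(r + r**3) (k(r) = (r + r**3)*(-4 + r) = (-4 + r)*(r + r**3))
H(1)*(k((Q - 2)**2) + 9*2) = 7*((12 - 2)**2*(-4 + (12 - 2)**2 + ((12 - 2)**2)**3 - 4*(12 - 2)**4) + 9*2) = 7*(10**2*(-4 + 10**2 + (10**2)**3 - 4*(10**2)**2) + 18) = 7*(100*(-4 + 100 + 100**3 - 4*100**2) + 18) = 7*(100*(-4 + 100 + 1000000 - 4*10000) + 18) = 7*(100*(-4 + 100 + 1000000 - 40000) + 18) = 7*(100*960096 + 18) = 7*(96009600 + 18) = 7*96009618 = 672067326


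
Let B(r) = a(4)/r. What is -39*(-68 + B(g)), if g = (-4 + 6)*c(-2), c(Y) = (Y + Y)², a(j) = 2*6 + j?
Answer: 5265/2 ≈ 2632.5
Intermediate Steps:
a(j) = 12 + j
c(Y) = 4*Y² (c(Y) = (2*Y)² = 4*Y²)
g = 32 (g = (-4 + 6)*(4*(-2)²) = 2*(4*4) = 2*16 = 32)
B(r) = 16/r (B(r) = (12 + 4)/r = 16/r)
-39*(-68 + B(g)) = -39*(-68 + 16/32) = -39*(-68 + 16*(1/32)) = -39*(-68 + ½) = -39*(-135/2) = 5265/2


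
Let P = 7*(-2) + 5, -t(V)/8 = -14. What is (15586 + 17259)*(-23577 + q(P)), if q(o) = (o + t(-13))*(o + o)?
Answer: -835281195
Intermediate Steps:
t(V) = 112 (t(V) = -8*(-14) = 112)
P = -9 (P = -14 + 5 = -9)
q(o) = 2*o*(112 + o) (q(o) = (o + 112)*(o + o) = (112 + o)*(2*o) = 2*o*(112 + o))
(15586 + 17259)*(-23577 + q(P)) = (15586 + 17259)*(-23577 + 2*(-9)*(112 - 9)) = 32845*(-23577 + 2*(-9)*103) = 32845*(-23577 - 1854) = 32845*(-25431) = -835281195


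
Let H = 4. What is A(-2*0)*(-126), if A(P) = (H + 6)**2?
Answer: -12600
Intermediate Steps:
A(P) = 100 (A(P) = (4 + 6)**2 = 10**2 = 100)
A(-2*0)*(-126) = 100*(-126) = -12600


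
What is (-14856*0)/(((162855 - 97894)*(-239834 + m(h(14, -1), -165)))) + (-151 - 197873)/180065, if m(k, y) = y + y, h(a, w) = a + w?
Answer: -198024/180065 ≈ -1.0997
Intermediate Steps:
m(k, y) = 2*y
(-14856*0)/(((162855 - 97894)*(-239834 + m(h(14, -1), -165)))) + (-151 - 197873)/180065 = (-14856*0)/(((162855 - 97894)*(-239834 + 2*(-165)))) + (-151 - 197873)/180065 = 0/((64961*(-239834 - 330))) - 198024*1/180065 = 0/((64961*(-240164))) - 198024/180065 = 0/(-15601293604) - 198024/180065 = 0*(-1/15601293604) - 198024/180065 = 0 - 198024/180065 = -198024/180065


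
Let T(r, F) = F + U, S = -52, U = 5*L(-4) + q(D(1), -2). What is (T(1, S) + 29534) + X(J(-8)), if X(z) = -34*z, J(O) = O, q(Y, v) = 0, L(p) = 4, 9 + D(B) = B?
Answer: 29774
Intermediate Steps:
D(B) = -9 + B
U = 20 (U = 5*4 + 0 = 20 + 0 = 20)
T(r, F) = 20 + F (T(r, F) = F + 20 = 20 + F)
(T(1, S) + 29534) + X(J(-8)) = ((20 - 52) + 29534) - 34*(-8) = (-32 + 29534) + 272 = 29502 + 272 = 29774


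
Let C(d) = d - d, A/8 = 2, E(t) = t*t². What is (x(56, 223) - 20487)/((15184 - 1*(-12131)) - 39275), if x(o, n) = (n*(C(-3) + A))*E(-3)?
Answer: 116823/11960 ≈ 9.7678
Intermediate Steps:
E(t) = t³
A = 16 (A = 8*2 = 16)
C(d) = 0
x(o, n) = -432*n (x(o, n) = (n*(0 + 16))*(-3)³ = (n*16)*(-27) = (16*n)*(-27) = -432*n)
(x(56, 223) - 20487)/((15184 - 1*(-12131)) - 39275) = (-432*223 - 20487)/((15184 - 1*(-12131)) - 39275) = (-96336 - 20487)/((15184 + 12131) - 39275) = -116823/(27315 - 39275) = -116823/(-11960) = -116823*(-1/11960) = 116823/11960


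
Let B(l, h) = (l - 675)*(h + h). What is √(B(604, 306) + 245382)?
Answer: √201930 ≈ 449.37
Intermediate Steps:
B(l, h) = 2*h*(-675 + l) (B(l, h) = (-675 + l)*(2*h) = 2*h*(-675 + l))
√(B(604, 306) + 245382) = √(2*306*(-675 + 604) + 245382) = √(2*306*(-71) + 245382) = √(-43452 + 245382) = √201930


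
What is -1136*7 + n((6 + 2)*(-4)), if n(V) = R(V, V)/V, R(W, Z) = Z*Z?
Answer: -7984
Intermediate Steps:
R(W, Z) = Z²
n(V) = V (n(V) = V²/V = V)
-1136*7 + n((6 + 2)*(-4)) = -1136*7 + (6 + 2)*(-4) = -142*56 + 8*(-4) = -7952 - 32 = -7984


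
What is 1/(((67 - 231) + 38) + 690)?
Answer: 1/564 ≈ 0.0017731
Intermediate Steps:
1/(((67 - 231) + 38) + 690) = 1/((-164 + 38) + 690) = 1/(-126 + 690) = 1/564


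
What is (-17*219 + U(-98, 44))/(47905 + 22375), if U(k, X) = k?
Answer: -3821/70280 ≈ -0.054368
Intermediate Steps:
(-17*219 + U(-98, 44))/(47905 + 22375) = (-17*219 - 98)/(47905 + 22375) = (-3723 - 98)/70280 = -3821*1/70280 = -3821/70280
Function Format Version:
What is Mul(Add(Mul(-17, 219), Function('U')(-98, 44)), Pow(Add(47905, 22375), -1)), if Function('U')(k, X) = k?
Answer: Rational(-3821, 70280) ≈ -0.054368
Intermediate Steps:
Mul(Add(Mul(-17, 219), Function('U')(-98, 44)), Pow(Add(47905, 22375), -1)) = Mul(Add(Mul(-17, 219), -98), Pow(Add(47905, 22375), -1)) = Mul(Add(-3723, -98), Pow(70280, -1)) = Mul(-3821, Rational(1, 70280)) = Rational(-3821, 70280)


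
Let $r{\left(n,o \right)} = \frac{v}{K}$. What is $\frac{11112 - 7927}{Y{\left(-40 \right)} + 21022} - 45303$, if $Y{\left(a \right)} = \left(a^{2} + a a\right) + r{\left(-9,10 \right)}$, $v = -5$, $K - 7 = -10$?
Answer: $- \frac{3292204758}{72671} \approx -45303.0$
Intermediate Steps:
$K = -3$ ($K = 7 - 10 = -3$)
$r{\left(n,o \right)} = \frac{5}{3}$ ($r{\left(n,o \right)} = - \frac{5}{-3} = \left(-5\right) \left(- \frac{1}{3}\right) = \frac{5}{3}$)
$Y{\left(a \right)} = \frac{5}{3} + 2 a^{2}$ ($Y{\left(a \right)} = \left(a^{2} + a a\right) + \frac{5}{3} = \left(a^{2} + a^{2}\right) + \frac{5}{3} = 2 a^{2} + \frac{5}{3} = \frac{5}{3} + 2 a^{2}$)
$\frac{11112 - 7927}{Y{\left(-40 \right)} + 21022} - 45303 = \frac{11112 - 7927}{\left(\frac{5}{3} + 2 \left(-40\right)^{2}\right) + 21022} - 45303 = \frac{3185}{\left(\frac{5}{3} + 2 \cdot 1600\right) + 21022} - 45303 = \frac{3185}{\left(\frac{5}{3} + 3200\right) + 21022} - 45303 = \frac{3185}{\frac{9605}{3} + 21022} - 45303 = \frac{3185}{\frac{72671}{3}} - 45303 = 3185 \cdot \frac{3}{72671} - 45303 = \frac{9555}{72671} - 45303 = - \frac{3292204758}{72671}$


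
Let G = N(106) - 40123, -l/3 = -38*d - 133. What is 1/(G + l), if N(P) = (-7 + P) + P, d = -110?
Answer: -1/52059 ≈ -1.9209e-5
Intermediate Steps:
N(P) = -7 + 2*P
l = -12141 (l = -3*(-38*(-110) - 133) = -3*(4180 - 133) = -3*4047 = -12141)
G = -39918 (G = (-7 + 2*106) - 40123 = (-7 + 212) - 40123 = 205 - 40123 = -39918)
1/(G + l) = 1/(-39918 - 12141) = 1/(-52059) = -1/52059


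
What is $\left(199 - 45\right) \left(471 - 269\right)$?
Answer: $31108$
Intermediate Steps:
$\left(199 - 45\right) \left(471 - 269\right) = 154 \left(471 - 269\right) = 154 \cdot 202 = 31108$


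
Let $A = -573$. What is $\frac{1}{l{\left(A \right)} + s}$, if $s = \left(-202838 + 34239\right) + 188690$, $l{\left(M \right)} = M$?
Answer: $\frac{1}{19518} \approx 5.1235 \cdot 10^{-5}$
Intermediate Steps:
$s = 20091$ ($s = -168599 + 188690 = 20091$)
$\frac{1}{l{\left(A \right)} + s} = \frac{1}{-573 + 20091} = \frac{1}{19518}$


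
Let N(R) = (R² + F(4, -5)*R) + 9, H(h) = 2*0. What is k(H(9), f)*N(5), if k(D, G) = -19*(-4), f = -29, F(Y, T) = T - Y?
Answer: -836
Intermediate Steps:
H(h) = 0
k(D, G) = 76
N(R) = 9 + R² - 9*R (N(R) = (R² + (-5 - 1*4)*R) + 9 = (R² + (-5 - 4)*R) + 9 = (R² - 9*R) + 9 = 9 + R² - 9*R)
k(H(9), f)*N(5) = 76*(9 + 5² - 9*5) = 76*(9 + 25 - 45) = 76*(-11) = -836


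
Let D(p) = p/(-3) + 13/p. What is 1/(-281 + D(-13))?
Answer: -3/833 ≈ -0.0036014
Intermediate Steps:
D(p) = 13/p - p/3 (D(p) = p*(-⅓) + 13/p = -p/3 + 13/p = 13/p - p/3)
1/(-281 + D(-13)) = 1/(-281 + (13/(-13) - ⅓*(-13))) = 1/(-281 + (13*(-1/13) + 13/3)) = 1/(-281 + (-1 + 13/3)) = 1/(-281 + 10/3) = 1/(-833/3) = -3/833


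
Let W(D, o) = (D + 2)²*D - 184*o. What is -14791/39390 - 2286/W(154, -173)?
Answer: -13998438539/37219374660 ≈ -0.37611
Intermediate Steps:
W(D, o) = -184*o + D*(2 + D)² (W(D, o) = (2 + D)²*D - 184*o = D*(2 + D)² - 184*o = -184*o + D*(2 + D)²)
-14791/39390 - 2286/W(154, -173) = -14791/39390 - 2286/(-184*(-173) + 154*(2 + 154)²) = -14791*1/39390 - 2286/(31832 + 154*156²) = -14791/39390 - 2286/(31832 + 154*24336) = -14791/39390 - 2286/(31832 + 3747744) = -14791/39390 - 2286/3779576 = -14791/39390 - 2286*1/3779576 = -14791/39390 - 1143/1889788 = -13998438539/37219374660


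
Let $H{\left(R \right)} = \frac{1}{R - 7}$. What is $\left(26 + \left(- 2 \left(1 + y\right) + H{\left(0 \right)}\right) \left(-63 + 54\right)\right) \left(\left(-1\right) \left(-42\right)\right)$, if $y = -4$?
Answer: $-1122$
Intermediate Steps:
$H{\left(R \right)} = \frac{1}{-7 + R}$
$\left(26 + \left(- 2 \left(1 + y\right) + H{\left(0 \right)}\right) \left(-63 + 54\right)\right) \left(\left(-1\right) \left(-42\right)\right) = \left(26 + \left(- 2 \left(1 - 4\right) + \frac{1}{-7 + 0}\right) \left(-63 + 54\right)\right) \left(\left(-1\right) \left(-42\right)\right) = \left(26 + \left(\left(-2\right) \left(-3\right) + \frac{1}{-7}\right) \left(-9\right)\right) 42 = \left(26 + \left(6 - \frac{1}{7}\right) \left(-9\right)\right) 42 = \left(26 + \frac{41}{7} \left(-9\right)\right) 42 = \left(26 - \frac{369}{7}\right) 42 = \left(- \frac{187}{7}\right) 42 = -1122$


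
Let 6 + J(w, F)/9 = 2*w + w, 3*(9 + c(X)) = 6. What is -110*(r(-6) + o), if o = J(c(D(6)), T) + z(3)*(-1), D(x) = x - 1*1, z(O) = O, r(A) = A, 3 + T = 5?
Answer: 27720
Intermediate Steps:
T = 2 (T = -3 + 5 = 2)
D(x) = -1 + x (D(x) = x - 1 = -1 + x)
c(X) = -7 (c(X) = -9 + (⅓)*6 = -9 + 2 = -7)
J(w, F) = -54 + 27*w (J(w, F) = -54 + 9*(2*w + w) = -54 + 9*(3*w) = -54 + 27*w)
o = -246 (o = (-54 + 27*(-7)) + 3*(-1) = (-54 - 189) - 3 = -243 - 3 = -246)
-110*(r(-6) + o) = -110*(-6 - 246) = -110*(-252) = 27720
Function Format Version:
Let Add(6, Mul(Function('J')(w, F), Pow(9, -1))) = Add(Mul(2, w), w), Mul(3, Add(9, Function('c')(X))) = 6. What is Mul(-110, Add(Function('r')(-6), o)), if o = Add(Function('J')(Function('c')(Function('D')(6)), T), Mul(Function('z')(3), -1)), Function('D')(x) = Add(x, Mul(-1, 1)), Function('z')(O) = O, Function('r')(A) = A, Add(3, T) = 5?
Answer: 27720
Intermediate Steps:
T = 2 (T = Add(-3, 5) = 2)
Function('D')(x) = Add(-1, x) (Function('D')(x) = Add(x, -1) = Add(-1, x))
Function('c')(X) = -7 (Function('c')(X) = Add(-9, Mul(Rational(1, 3), 6)) = Add(-9, 2) = -7)
Function('J')(w, F) = Add(-54, Mul(27, w)) (Function('J')(w, F) = Add(-54, Mul(9, Add(Mul(2, w), w))) = Add(-54, Mul(9, Mul(3, w))) = Add(-54, Mul(27, w)))
o = -246 (o = Add(Add(-54, Mul(27, -7)), Mul(3, -1)) = Add(Add(-54, -189), -3) = Add(-243, -3) = -246)
Mul(-110, Add(Function('r')(-6), o)) = Mul(-110, Add(-6, -246)) = Mul(-110, -252) = 27720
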